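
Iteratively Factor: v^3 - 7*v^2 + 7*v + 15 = (v - 5)*(v^2 - 2*v - 3) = (v - 5)*(v - 3)*(v + 1)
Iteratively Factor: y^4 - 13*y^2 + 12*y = (y - 1)*(y^3 + y^2 - 12*y) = (y - 3)*(y - 1)*(y^2 + 4*y) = y*(y - 3)*(y - 1)*(y + 4)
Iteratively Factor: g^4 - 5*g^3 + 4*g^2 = (g)*(g^3 - 5*g^2 + 4*g) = g^2*(g^2 - 5*g + 4) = g^2*(g - 4)*(g - 1)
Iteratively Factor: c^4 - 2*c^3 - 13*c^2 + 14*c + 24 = (c - 2)*(c^3 - 13*c - 12) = (c - 2)*(c + 3)*(c^2 - 3*c - 4) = (c - 4)*(c - 2)*(c + 3)*(c + 1)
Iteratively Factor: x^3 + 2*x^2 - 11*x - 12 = (x - 3)*(x^2 + 5*x + 4) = (x - 3)*(x + 1)*(x + 4)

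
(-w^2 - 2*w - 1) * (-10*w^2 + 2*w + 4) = 10*w^4 + 18*w^3 + 2*w^2 - 10*w - 4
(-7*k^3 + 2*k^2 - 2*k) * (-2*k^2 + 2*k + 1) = 14*k^5 - 18*k^4 + k^3 - 2*k^2 - 2*k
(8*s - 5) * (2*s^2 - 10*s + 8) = 16*s^3 - 90*s^2 + 114*s - 40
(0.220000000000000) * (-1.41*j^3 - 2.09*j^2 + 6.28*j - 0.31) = -0.3102*j^3 - 0.4598*j^2 + 1.3816*j - 0.0682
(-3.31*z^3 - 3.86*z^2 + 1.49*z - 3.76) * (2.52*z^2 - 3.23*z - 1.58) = -8.3412*z^5 + 0.9641*z^4 + 21.4524*z^3 - 8.1891*z^2 + 9.7906*z + 5.9408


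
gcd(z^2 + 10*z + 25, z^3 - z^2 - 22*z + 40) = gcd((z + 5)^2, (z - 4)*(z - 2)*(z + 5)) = z + 5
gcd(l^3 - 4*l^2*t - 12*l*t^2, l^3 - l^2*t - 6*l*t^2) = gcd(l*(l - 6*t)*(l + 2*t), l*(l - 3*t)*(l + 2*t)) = l^2 + 2*l*t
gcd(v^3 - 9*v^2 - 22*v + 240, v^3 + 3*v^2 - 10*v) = v + 5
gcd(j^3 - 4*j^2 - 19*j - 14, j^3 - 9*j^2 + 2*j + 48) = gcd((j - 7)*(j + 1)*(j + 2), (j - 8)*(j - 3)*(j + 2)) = j + 2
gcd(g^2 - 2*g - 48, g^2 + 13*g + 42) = g + 6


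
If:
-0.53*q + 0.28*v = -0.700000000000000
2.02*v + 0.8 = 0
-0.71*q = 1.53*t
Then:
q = 1.11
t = -0.52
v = -0.40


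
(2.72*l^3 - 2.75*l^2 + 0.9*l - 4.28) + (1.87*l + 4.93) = 2.72*l^3 - 2.75*l^2 + 2.77*l + 0.649999999999999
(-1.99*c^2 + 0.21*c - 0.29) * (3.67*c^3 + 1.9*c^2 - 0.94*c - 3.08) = -7.3033*c^5 - 3.0103*c^4 + 1.2053*c^3 + 5.3808*c^2 - 0.3742*c + 0.8932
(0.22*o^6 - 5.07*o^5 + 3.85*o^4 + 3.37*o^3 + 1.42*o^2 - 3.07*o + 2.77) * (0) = 0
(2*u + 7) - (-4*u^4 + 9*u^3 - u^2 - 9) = 4*u^4 - 9*u^3 + u^2 + 2*u + 16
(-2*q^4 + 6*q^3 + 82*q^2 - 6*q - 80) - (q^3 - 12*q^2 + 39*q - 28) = -2*q^4 + 5*q^3 + 94*q^2 - 45*q - 52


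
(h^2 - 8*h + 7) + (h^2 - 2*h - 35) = 2*h^2 - 10*h - 28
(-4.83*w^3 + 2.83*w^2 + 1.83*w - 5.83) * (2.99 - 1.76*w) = 8.5008*w^4 - 19.4225*w^3 + 5.2409*w^2 + 15.7325*w - 17.4317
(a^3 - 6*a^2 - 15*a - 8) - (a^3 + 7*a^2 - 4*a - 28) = -13*a^2 - 11*a + 20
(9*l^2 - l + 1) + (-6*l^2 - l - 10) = 3*l^2 - 2*l - 9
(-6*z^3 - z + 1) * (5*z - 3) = -30*z^4 + 18*z^3 - 5*z^2 + 8*z - 3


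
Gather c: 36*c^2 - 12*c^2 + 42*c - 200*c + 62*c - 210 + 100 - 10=24*c^2 - 96*c - 120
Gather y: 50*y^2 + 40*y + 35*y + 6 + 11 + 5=50*y^2 + 75*y + 22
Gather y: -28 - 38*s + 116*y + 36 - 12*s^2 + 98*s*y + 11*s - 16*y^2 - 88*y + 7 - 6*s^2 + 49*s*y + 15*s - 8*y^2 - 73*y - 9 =-18*s^2 - 12*s - 24*y^2 + y*(147*s - 45) + 6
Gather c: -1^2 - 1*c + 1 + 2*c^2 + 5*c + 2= 2*c^2 + 4*c + 2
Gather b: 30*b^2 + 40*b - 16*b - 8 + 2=30*b^2 + 24*b - 6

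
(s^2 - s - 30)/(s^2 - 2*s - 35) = (s - 6)/(s - 7)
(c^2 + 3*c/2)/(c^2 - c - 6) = c*(2*c + 3)/(2*(c^2 - c - 6))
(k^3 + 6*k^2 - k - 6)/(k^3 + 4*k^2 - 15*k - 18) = (k - 1)/(k - 3)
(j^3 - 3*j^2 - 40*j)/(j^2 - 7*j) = (j^2 - 3*j - 40)/(j - 7)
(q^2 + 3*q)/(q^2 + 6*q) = (q + 3)/(q + 6)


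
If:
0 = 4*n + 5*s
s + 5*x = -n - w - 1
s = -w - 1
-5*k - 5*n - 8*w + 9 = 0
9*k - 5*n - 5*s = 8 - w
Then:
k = 265/259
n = 270/259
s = -216/259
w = -43/259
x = -54/259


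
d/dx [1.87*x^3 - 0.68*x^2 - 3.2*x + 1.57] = 5.61*x^2 - 1.36*x - 3.2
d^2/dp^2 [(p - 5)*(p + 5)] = 2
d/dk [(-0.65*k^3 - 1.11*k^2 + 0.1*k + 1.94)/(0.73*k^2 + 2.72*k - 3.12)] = (-0.4745*k^4 - 3.536*k^3 + 2.9918*k^2 + 4.094*k - 5.5888)/(0.5329*k^4 + 3.9712*k^3 + 2.8432*k^2 - 16.9728*k + 9.7344)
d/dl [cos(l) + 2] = -sin(l)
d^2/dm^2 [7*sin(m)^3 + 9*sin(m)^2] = -63*sin(m)^3 - 36*sin(m)^2 + 42*sin(m) + 18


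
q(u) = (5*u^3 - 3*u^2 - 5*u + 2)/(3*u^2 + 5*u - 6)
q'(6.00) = 1.56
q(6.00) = 7.15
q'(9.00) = 1.61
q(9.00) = 11.91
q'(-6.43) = 1.15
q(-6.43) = -16.52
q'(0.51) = 2.31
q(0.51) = 0.25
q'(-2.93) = -37.42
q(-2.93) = -26.42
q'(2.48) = 1.39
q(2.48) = 1.91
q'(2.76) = 1.41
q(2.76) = 2.30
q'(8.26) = 1.60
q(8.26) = 10.73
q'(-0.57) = -0.49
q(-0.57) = -0.37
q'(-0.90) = -1.55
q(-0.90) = -0.05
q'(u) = (-6*u - 5)*(5*u^3 - 3*u^2 - 5*u + 2)/(3*u^2 + 5*u - 6)^2 + (15*u^2 - 6*u - 5)/(3*u^2 + 5*u - 6) = (15*u^4 + 50*u^3 - 90*u^2 + 24*u + 20)/(9*u^4 + 30*u^3 - 11*u^2 - 60*u + 36)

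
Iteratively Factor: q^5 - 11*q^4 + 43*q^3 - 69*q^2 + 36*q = (q - 3)*(q^4 - 8*q^3 + 19*q^2 - 12*q) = q*(q - 3)*(q^3 - 8*q^2 + 19*q - 12) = q*(q - 4)*(q - 3)*(q^2 - 4*q + 3) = q*(q - 4)*(q - 3)^2*(q - 1)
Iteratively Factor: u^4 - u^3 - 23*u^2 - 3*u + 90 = (u - 2)*(u^3 + u^2 - 21*u - 45) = (u - 2)*(u + 3)*(u^2 - 2*u - 15) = (u - 2)*(u + 3)^2*(u - 5)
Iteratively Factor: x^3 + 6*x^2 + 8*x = (x + 4)*(x^2 + 2*x) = (x + 2)*(x + 4)*(x)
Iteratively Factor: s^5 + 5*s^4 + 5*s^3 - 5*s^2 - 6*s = (s)*(s^4 + 5*s^3 + 5*s^2 - 5*s - 6) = s*(s + 1)*(s^3 + 4*s^2 + s - 6) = s*(s - 1)*(s + 1)*(s^2 + 5*s + 6) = s*(s - 1)*(s + 1)*(s + 3)*(s + 2)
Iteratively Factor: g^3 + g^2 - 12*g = (g + 4)*(g^2 - 3*g) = (g - 3)*(g + 4)*(g)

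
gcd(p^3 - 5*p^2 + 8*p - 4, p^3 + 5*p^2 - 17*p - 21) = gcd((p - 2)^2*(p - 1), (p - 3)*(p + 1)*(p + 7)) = 1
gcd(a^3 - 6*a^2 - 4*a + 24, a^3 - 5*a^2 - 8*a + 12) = a^2 - 4*a - 12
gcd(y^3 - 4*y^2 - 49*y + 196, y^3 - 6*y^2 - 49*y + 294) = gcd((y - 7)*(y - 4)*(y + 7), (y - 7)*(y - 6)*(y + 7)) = y^2 - 49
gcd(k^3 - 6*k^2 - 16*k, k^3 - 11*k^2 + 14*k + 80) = k^2 - 6*k - 16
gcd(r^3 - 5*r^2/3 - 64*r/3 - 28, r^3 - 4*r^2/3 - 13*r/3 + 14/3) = r + 2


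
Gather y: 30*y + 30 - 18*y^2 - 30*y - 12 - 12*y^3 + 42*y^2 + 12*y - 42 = -12*y^3 + 24*y^2 + 12*y - 24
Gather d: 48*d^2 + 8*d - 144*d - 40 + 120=48*d^2 - 136*d + 80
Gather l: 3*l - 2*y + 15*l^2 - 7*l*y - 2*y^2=15*l^2 + l*(3 - 7*y) - 2*y^2 - 2*y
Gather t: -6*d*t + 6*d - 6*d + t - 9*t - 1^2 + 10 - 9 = t*(-6*d - 8)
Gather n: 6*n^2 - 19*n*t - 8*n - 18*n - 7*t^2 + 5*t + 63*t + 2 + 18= 6*n^2 + n*(-19*t - 26) - 7*t^2 + 68*t + 20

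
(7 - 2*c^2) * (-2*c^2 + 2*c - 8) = 4*c^4 - 4*c^3 + 2*c^2 + 14*c - 56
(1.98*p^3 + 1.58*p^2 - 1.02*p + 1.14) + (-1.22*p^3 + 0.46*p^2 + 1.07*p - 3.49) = 0.76*p^3 + 2.04*p^2 + 0.05*p - 2.35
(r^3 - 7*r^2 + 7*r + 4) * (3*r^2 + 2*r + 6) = 3*r^5 - 19*r^4 + 13*r^3 - 16*r^2 + 50*r + 24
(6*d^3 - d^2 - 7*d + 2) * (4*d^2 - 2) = 24*d^5 - 4*d^4 - 40*d^3 + 10*d^2 + 14*d - 4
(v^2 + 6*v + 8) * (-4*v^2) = -4*v^4 - 24*v^3 - 32*v^2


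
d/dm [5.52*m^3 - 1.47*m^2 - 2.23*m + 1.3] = 16.56*m^2 - 2.94*m - 2.23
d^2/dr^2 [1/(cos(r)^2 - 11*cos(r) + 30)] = (-4*sin(r)^4 + 3*sin(r)^2 - 1485*cos(r)/4 + 33*cos(3*r)/4 + 183)/((cos(r) - 6)^3*(cos(r) - 5)^3)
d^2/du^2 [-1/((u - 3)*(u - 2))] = 2*(-(u - 3)^2 - (u - 3)*(u - 2) - (u - 2)^2)/((u - 3)^3*(u - 2)^3)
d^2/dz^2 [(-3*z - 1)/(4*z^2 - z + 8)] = 2*(-(3*z + 1)*(8*z - 1)^2 + (36*z + 1)*(4*z^2 - z + 8))/(4*z^2 - z + 8)^3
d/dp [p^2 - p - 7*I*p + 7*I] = 2*p - 1 - 7*I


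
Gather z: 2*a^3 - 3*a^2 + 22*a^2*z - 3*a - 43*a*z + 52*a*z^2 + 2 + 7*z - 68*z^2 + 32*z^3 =2*a^3 - 3*a^2 - 3*a + 32*z^3 + z^2*(52*a - 68) + z*(22*a^2 - 43*a + 7) + 2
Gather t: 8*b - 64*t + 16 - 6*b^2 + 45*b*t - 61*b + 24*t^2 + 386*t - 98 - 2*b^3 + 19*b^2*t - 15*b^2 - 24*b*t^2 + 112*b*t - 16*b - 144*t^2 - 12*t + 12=-2*b^3 - 21*b^2 - 69*b + t^2*(-24*b - 120) + t*(19*b^2 + 157*b + 310) - 70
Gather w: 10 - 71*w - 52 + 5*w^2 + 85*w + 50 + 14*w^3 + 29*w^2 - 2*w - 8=14*w^3 + 34*w^2 + 12*w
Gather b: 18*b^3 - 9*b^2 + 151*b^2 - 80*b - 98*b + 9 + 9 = 18*b^3 + 142*b^2 - 178*b + 18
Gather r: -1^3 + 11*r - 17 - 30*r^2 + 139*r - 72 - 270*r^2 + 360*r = -300*r^2 + 510*r - 90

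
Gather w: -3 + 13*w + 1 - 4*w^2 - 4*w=-4*w^2 + 9*w - 2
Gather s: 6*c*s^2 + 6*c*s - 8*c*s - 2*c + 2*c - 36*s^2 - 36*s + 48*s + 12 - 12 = s^2*(6*c - 36) + s*(12 - 2*c)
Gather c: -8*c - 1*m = -8*c - m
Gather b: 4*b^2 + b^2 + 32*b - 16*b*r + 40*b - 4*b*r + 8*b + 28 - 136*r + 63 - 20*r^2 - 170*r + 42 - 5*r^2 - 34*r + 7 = 5*b^2 + b*(80 - 20*r) - 25*r^2 - 340*r + 140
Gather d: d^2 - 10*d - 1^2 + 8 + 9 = d^2 - 10*d + 16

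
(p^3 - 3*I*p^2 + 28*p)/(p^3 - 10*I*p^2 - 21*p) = (p + 4*I)/(p - 3*I)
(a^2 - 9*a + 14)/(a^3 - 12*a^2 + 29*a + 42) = (a - 2)/(a^2 - 5*a - 6)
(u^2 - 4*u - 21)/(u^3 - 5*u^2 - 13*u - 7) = (u + 3)/(u^2 + 2*u + 1)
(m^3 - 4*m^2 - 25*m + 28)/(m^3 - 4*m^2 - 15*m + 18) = (m^2 - 3*m - 28)/(m^2 - 3*m - 18)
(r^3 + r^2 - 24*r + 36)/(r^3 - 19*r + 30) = (r + 6)/(r + 5)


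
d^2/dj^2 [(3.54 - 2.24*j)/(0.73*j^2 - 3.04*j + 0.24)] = (-(1.46*j - 3.04)*(2.24*j - 3.54)*(2.92*j - 6.08) + (9.8112*j - 18.7876)*(0.73*j^2 - 3.04*j + 0.24))/(0.73*j^2 - 3.04*j + 0.24)^3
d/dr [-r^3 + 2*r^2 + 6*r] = -3*r^2 + 4*r + 6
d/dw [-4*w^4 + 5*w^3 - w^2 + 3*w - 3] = -16*w^3 + 15*w^2 - 2*w + 3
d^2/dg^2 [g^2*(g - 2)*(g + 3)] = 12*g^2 + 6*g - 12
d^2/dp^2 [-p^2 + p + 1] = -2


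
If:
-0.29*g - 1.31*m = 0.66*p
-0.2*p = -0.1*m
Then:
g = -11.3103448275862*p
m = 2.0*p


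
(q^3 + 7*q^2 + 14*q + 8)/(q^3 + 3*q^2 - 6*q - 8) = (q + 2)/(q - 2)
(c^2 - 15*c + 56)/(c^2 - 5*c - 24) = (c - 7)/(c + 3)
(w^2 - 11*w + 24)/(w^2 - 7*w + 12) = (w - 8)/(w - 4)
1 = 1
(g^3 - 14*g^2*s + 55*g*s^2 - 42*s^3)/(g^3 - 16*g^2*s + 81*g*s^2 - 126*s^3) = (-g + s)/(-g + 3*s)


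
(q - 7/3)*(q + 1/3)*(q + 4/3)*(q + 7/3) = q^4 + 5*q^3/3 - 5*q^2 - 245*q/27 - 196/81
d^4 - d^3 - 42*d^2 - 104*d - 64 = (d - 8)*(d + 1)*(d + 2)*(d + 4)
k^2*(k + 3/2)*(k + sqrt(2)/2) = k^4 + sqrt(2)*k^3/2 + 3*k^3/2 + 3*sqrt(2)*k^2/4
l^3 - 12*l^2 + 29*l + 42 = (l - 7)*(l - 6)*(l + 1)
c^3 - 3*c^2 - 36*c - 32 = (c - 8)*(c + 1)*(c + 4)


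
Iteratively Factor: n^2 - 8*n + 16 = (n - 4)*(n - 4)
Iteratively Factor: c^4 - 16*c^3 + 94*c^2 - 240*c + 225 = (c - 5)*(c^3 - 11*c^2 + 39*c - 45) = (c - 5)*(c - 3)*(c^2 - 8*c + 15) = (c - 5)^2*(c - 3)*(c - 3)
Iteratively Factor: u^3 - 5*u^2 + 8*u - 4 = (u - 1)*(u^2 - 4*u + 4) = (u - 2)*(u - 1)*(u - 2)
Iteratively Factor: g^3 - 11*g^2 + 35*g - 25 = (g - 5)*(g^2 - 6*g + 5) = (g - 5)^2*(g - 1)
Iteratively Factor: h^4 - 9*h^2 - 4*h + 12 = (h + 2)*(h^3 - 2*h^2 - 5*h + 6) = (h - 1)*(h + 2)*(h^2 - h - 6) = (h - 1)*(h + 2)^2*(h - 3)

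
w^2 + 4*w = w*(w + 4)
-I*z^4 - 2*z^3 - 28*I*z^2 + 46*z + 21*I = (z - 7*I)*(z + I)*(z + 3*I)*(-I*z + 1)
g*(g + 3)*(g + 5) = g^3 + 8*g^2 + 15*g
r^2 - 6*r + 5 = (r - 5)*(r - 1)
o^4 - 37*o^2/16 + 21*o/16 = o*(o - 1)*(o - 3/4)*(o + 7/4)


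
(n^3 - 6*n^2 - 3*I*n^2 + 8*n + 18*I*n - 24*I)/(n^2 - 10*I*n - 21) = (n^2 - 6*n + 8)/(n - 7*I)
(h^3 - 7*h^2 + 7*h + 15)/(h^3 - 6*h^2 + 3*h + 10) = (h - 3)/(h - 2)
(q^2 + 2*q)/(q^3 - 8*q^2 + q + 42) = q/(q^2 - 10*q + 21)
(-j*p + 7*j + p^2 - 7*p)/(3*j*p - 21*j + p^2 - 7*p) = (-j + p)/(3*j + p)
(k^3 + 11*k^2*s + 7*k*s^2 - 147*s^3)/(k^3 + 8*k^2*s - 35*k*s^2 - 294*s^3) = (-k + 3*s)/(-k + 6*s)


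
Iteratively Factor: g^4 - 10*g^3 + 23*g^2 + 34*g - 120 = (g + 2)*(g^3 - 12*g^2 + 47*g - 60) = (g - 3)*(g + 2)*(g^2 - 9*g + 20) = (g - 5)*(g - 3)*(g + 2)*(g - 4)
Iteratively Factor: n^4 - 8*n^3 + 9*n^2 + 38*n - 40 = (n - 4)*(n^3 - 4*n^2 - 7*n + 10) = (n - 4)*(n - 1)*(n^2 - 3*n - 10) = (n - 5)*(n - 4)*(n - 1)*(n + 2)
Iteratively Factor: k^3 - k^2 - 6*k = (k - 3)*(k^2 + 2*k) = k*(k - 3)*(k + 2)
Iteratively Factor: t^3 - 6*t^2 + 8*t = (t - 4)*(t^2 - 2*t) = t*(t - 4)*(t - 2)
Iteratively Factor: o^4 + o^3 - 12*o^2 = (o)*(o^3 + o^2 - 12*o) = o^2*(o^2 + o - 12) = o^2*(o + 4)*(o - 3)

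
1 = 1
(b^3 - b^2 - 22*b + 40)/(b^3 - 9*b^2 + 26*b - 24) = (b + 5)/(b - 3)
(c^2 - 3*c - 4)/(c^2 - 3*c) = (c^2 - 3*c - 4)/(c*(c - 3))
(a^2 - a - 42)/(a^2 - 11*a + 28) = (a + 6)/(a - 4)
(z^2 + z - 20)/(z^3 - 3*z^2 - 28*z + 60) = (z - 4)/(z^2 - 8*z + 12)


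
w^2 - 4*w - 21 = (w - 7)*(w + 3)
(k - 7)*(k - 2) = k^2 - 9*k + 14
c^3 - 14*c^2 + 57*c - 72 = (c - 8)*(c - 3)^2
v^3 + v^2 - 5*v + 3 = (v - 1)^2*(v + 3)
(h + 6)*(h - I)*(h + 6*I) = h^3 + 6*h^2 + 5*I*h^2 + 6*h + 30*I*h + 36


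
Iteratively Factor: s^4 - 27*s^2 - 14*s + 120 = (s - 5)*(s^3 + 5*s^2 - 2*s - 24) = (s - 5)*(s - 2)*(s^2 + 7*s + 12) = (s - 5)*(s - 2)*(s + 4)*(s + 3)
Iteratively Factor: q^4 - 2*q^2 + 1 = (q + 1)*(q^3 - q^2 - q + 1) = (q + 1)^2*(q^2 - 2*q + 1) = (q - 1)*(q + 1)^2*(q - 1)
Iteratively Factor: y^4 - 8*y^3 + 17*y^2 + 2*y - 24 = (y - 2)*(y^3 - 6*y^2 + 5*y + 12) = (y - 3)*(y - 2)*(y^2 - 3*y - 4) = (y - 3)*(y - 2)*(y + 1)*(y - 4)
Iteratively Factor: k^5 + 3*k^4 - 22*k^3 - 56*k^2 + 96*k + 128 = (k + 1)*(k^4 + 2*k^3 - 24*k^2 - 32*k + 128) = (k + 1)*(k + 4)*(k^3 - 2*k^2 - 16*k + 32) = (k - 2)*(k + 1)*(k + 4)*(k^2 - 16) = (k - 2)*(k + 1)*(k + 4)^2*(k - 4)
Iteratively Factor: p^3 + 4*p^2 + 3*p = (p + 3)*(p^2 + p) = (p + 1)*(p + 3)*(p)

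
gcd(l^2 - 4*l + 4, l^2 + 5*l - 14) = l - 2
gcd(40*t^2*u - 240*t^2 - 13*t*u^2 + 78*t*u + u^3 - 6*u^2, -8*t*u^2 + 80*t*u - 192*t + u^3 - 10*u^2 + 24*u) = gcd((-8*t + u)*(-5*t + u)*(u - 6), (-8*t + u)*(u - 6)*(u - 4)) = 8*t*u - 48*t - u^2 + 6*u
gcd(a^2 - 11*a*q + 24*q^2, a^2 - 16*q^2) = 1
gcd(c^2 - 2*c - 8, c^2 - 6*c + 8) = c - 4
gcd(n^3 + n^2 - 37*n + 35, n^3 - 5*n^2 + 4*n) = n - 1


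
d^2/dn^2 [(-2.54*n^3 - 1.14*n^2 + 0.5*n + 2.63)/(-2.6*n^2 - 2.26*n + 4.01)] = (-2.8421709430404e-14*n^4 + 58.753408*n^3 - 173.472984*n^2 + 121.059444*n - 54.106708)/(17.576*n^6 + 45.8328*n^5 - 41.48352*n^4 - 129.833384*n^3 + 63.980352*n^2 + 109.023078*n - 64.481201)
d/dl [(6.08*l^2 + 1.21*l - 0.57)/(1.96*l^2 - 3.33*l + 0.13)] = (-22.618*l^2 + 3.8152*l - 1.7408)/(3.8416*l^4 - 13.0536*l^3 + 11.5985*l^2 - 0.8658*l + 0.0169)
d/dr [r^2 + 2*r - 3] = 2*r + 2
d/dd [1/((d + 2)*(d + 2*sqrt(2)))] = -(2*d + 2 + 2*sqrt(2))/((d + 2)^2*(d + 2*sqrt(2))^2)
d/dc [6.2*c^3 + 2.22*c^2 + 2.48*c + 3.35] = 18.6*c^2 + 4.44*c + 2.48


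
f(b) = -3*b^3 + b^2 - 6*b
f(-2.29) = 55.01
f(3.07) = -95.80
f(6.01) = -651.19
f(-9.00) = 2322.00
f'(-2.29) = -57.78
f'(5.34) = -251.96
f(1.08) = -9.09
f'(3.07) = -84.68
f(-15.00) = 10440.00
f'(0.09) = -5.89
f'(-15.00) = -2061.00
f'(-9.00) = -753.00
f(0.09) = -0.53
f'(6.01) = -319.06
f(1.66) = -20.93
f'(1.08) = -14.34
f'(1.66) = -27.48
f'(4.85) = -208.00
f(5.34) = -460.34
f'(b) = -9*b^2 + 2*b - 6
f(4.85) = -347.83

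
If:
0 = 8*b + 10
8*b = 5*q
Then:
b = -5/4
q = -2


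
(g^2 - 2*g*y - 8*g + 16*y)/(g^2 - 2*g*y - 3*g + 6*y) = (g - 8)/(g - 3)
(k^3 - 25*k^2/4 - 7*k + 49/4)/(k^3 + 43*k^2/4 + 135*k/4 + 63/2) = (k^2 - 8*k + 7)/(k^2 + 9*k + 18)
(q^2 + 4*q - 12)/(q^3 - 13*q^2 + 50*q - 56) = (q + 6)/(q^2 - 11*q + 28)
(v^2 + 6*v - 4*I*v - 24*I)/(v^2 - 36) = (v - 4*I)/(v - 6)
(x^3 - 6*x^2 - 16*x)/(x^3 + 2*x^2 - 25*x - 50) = x*(x - 8)/(x^2 - 25)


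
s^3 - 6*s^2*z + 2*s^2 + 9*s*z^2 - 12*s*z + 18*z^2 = (s + 2)*(s - 3*z)^2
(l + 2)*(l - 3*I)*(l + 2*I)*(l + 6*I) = l^4 + 2*l^3 + 5*I*l^3 + 12*l^2 + 10*I*l^2 + 24*l + 36*I*l + 72*I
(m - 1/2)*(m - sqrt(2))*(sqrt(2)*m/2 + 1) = sqrt(2)*m^3/2 - sqrt(2)*m^2/4 - sqrt(2)*m + sqrt(2)/2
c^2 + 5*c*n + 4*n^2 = (c + n)*(c + 4*n)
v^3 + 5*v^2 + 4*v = v*(v + 1)*(v + 4)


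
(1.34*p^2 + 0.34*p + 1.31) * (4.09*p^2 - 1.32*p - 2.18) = 5.4806*p^4 - 0.3782*p^3 + 1.9879*p^2 - 2.4704*p - 2.8558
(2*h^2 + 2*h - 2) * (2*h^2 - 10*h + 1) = 4*h^4 - 16*h^3 - 22*h^2 + 22*h - 2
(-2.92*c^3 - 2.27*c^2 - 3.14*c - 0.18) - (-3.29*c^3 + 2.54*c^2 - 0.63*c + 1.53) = 0.37*c^3 - 4.81*c^2 - 2.51*c - 1.71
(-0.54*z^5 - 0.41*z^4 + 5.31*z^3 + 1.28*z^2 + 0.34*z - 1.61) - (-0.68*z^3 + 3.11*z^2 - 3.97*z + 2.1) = -0.54*z^5 - 0.41*z^4 + 5.99*z^3 - 1.83*z^2 + 4.31*z - 3.71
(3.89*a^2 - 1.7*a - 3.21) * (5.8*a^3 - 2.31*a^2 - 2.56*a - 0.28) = 22.562*a^5 - 18.8459*a^4 - 24.6494*a^3 + 10.6779*a^2 + 8.6936*a + 0.8988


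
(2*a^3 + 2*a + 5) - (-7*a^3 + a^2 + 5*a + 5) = 9*a^3 - a^2 - 3*a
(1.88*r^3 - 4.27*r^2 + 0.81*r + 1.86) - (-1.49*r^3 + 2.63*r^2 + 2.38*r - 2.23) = 3.37*r^3 - 6.9*r^2 - 1.57*r + 4.09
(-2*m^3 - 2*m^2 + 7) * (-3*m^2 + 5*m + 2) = 6*m^5 - 4*m^4 - 14*m^3 - 25*m^2 + 35*m + 14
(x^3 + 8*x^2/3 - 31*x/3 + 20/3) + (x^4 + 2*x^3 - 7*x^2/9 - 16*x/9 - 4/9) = x^4 + 3*x^3 + 17*x^2/9 - 109*x/9 + 56/9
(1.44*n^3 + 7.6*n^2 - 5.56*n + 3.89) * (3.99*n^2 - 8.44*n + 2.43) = 5.7456*n^5 + 18.1704*n^4 - 82.8292*n^3 + 80.9155*n^2 - 46.3424*n + 9.4527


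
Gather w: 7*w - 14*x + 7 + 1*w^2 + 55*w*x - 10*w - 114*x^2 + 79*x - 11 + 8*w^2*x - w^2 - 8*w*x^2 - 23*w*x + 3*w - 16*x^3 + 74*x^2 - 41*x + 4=8*w^2*x + w*(-8*x^2 + 32*x) - 16*x^3 - 40*x^2 + 24*x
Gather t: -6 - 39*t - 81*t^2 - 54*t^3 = -54*t^3 - 81*t^2 - 39*t - 6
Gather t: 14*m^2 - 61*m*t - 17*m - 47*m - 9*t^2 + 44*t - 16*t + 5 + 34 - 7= 14*m^2 - 64*m - 9*t^2 + t*(28 - 61*m) + 32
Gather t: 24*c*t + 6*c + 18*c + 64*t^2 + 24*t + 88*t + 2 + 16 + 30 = 24*c + 64*t^2 + t*(24*c + 112) + 48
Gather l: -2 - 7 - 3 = -12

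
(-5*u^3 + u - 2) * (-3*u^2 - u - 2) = 15*u^5 + 5*u^4 + 7*u^3 + 5*u^2 + 4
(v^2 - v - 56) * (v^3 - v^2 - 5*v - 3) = v^5 - 2*v^4 - 60*v^3 + 58*v^2 + 283*v + 168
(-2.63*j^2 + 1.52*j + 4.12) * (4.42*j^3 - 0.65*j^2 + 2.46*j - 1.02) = -11.6246*j^5 + 8.4279*j^4 + 10.7526*j^3 + 3.7438*j^2 + 8.5848*j - 4.2024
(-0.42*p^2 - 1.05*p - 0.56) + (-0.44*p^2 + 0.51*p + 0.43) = -0.86*p^2 - 0.54*p - 0.13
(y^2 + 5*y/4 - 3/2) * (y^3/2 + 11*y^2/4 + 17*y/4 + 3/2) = y^5/2 + 27*y^4/8 + 111*y^3/16 + 43*y^2/16 - 9*y/2 - 9/4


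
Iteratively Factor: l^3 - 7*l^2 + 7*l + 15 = (l - 5)*(l^2 - 2*l - 3) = (l - 5)*(l - 3)*(l + 1)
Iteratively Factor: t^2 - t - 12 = (t - 4)*(t + 3)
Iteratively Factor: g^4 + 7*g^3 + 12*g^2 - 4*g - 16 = (g + 2)*(g^3 + 5*g^2 + 2*g - 8) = (g + 2)^2*(g^2 + 3*g - 4) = (g + 2)^2*(g + 4)*(g - 1)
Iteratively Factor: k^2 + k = (k)*(k + 1)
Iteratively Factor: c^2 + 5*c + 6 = (c + 3)*(c + 2)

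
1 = 1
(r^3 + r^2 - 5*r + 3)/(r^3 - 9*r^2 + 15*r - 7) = (r + 3)/(r - 7)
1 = 1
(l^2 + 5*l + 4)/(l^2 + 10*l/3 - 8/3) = 3*(l + 1)/(3*l - 2)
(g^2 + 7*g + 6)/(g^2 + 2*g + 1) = (g + 6)/(g + 1)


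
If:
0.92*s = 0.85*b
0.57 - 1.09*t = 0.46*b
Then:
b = 1.23913043478261 - 2.3695652173913*t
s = 1.14484877126654 - 2.18927221172023*t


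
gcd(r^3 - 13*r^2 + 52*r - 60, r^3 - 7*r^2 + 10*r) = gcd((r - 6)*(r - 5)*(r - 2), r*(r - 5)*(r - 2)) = r^2 - 7*r + 10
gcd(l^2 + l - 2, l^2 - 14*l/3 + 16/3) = 1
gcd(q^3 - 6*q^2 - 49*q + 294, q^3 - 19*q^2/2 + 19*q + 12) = q - 6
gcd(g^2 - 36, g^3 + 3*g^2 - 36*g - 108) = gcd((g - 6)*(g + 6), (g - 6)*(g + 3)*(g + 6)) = g^2 - 36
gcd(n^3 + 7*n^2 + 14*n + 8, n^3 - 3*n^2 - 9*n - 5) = n + 1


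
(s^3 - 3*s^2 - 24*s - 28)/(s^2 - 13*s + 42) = (s^2 + 4*s + 4)/(s - 6)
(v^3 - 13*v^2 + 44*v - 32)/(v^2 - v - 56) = (v^2 - 5*v + 4)/(v + 7)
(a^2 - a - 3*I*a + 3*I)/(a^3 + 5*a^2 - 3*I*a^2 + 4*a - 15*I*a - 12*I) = (a - 1)/(a^2 + 5*a + 4)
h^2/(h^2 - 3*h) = h/(h - 3)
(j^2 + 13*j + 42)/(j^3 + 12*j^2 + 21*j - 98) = (j + 6)/(j^2 + 5*j - 14)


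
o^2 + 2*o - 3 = (o - 1)*(o + 3)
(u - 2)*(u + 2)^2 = u^3 + 2*u^2 - 4*u - 8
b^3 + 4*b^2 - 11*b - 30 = (b - 3)*(b + 2)*(b + 5)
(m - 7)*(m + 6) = m^2 - m - 42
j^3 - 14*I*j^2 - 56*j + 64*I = (j - 8*I)*(j - 4*I)*(j - 2*I)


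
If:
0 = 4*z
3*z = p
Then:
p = 0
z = 0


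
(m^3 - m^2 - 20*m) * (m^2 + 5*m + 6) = m^5 + 4*m^4 - 19*m^3 - 106*m^2 - 120*m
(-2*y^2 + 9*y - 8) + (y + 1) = -2*y^2 + 10*y - 7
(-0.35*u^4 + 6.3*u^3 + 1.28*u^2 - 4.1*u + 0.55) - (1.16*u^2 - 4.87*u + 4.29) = -0.35*u^4 + 6.3*u^3 + 0.12*u^2 + 0.77*u - 3.74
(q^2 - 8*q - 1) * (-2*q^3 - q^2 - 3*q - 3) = -2*q^5 + 15*q^4 + 7*q^3 + 22*q^2 + 27*q + 3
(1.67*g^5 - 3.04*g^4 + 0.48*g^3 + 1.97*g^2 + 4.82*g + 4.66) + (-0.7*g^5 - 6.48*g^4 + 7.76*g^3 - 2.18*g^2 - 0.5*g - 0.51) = 0.97*g^5 - 9.52*g^4 + 8.24*g^3 - 0.21*g^2 + 4.32*g + 4.15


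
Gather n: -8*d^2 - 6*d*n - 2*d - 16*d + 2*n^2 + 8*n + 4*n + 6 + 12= -8*d^2 - 18*d + 2*n^2 + n*(12 - 6*d) + 18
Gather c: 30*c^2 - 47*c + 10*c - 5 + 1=30*c^2 - 37*c - 4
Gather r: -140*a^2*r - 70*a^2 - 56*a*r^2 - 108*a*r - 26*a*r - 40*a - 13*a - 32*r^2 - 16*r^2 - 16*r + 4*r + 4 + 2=-70*a^2 - 53*a + r^2*(-56*a - 48) + r*(-140*a^2 - 134*a - 12) + 6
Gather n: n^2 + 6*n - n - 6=n^2 + 5*n - 6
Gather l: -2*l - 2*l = -4*l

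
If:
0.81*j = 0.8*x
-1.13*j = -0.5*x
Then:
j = 0.00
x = 0.00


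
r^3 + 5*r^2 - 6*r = r*(r - 1)*(r + 6)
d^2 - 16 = (d - 4)*(d + 4)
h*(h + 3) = h^2 + 3*h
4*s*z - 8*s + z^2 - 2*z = (4*s + z)*(z - 2)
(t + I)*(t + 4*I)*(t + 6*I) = t^3 + 11*I*t^2 - 34*t - 24*I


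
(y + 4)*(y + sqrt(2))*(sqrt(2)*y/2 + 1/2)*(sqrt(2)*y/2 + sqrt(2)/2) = y^4/2 + 3*sqrt(2)*y^3/4 + 5*y^3/2 + 5*y^2/2 + 15*sqrt(2)*y^2/4 + 5*y/2 + 3*sqrt(2)*y + 2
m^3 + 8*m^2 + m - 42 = (m - 2)*(m + 3)*(m + 7)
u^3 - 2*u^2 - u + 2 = (u - 2)*(u - 1)*(u + 1)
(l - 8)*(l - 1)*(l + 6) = l^3 - 3*l^2 - 46*l + 48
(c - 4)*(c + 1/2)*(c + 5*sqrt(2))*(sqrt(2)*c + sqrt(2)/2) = sqrt(2)*c^4 - 3*sqrt(2)*c^3 + 10*c^3 - 30*c^2 - 15*sqrt(2)*c^2/4 - 75*c/2 - sqrt(2)*c - 10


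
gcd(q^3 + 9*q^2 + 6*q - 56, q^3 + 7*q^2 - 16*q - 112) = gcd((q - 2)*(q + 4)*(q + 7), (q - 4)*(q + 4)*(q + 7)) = q^2 + 11*q + 28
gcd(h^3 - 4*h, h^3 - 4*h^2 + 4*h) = h^2 - 2*h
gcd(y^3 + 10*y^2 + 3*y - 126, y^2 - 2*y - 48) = y + 6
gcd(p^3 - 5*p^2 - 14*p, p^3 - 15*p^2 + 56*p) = p^2 - 7*p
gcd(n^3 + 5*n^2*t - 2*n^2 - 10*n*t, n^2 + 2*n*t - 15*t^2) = n + 5*t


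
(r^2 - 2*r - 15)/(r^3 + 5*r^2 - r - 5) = (r^2 - 2*r - 15)/(r^3 + 5*r^2 - r - 5)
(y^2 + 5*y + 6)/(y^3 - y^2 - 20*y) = (y^2 + 5*y + 6)/(y*(y^2 - y - 20))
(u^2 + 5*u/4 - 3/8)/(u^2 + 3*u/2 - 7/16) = 2*(2*u + 3)/(4*u + 7)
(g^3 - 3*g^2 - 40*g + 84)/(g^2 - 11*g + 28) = (g^2 + 4*g - 12)/(g - 4)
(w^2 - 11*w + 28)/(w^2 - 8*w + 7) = (w - 4)/(w - 1)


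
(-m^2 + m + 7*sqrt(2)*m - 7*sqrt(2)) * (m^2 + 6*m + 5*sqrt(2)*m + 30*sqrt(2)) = -m^4 - 5*m^3 + 2*sqrt(2)*m^3 + 10*sqrt(2)*m^2 + 76*m^2 - 12*sqrt(2)*m + 350*m - 420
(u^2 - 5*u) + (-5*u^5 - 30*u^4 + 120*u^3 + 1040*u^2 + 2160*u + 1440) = -5*u^5 - 30*u^4 + 120*u^3 + 1041*u^2 + 2155*u + 1440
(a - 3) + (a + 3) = 2*a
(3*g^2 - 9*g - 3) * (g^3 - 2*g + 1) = 3*g^5 - 9*g^4 - 9*g^3 + 21*g^2 - 3*g - 3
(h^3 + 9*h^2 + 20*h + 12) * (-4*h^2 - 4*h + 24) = -4*h^5 - 40*h^4 - 92*h^3 + 88*h^2 + 432*h + 288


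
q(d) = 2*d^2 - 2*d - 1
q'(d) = 4*d - 2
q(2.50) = 6.50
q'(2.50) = 8.00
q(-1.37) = 5.49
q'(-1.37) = -7.48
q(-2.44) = 15.79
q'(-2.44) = -11.76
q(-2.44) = 15.79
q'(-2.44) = -11.76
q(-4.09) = 40.64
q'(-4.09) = -18.36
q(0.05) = -1.10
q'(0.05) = -1.80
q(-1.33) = 5.20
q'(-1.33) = -7.32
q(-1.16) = 4.01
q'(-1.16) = -6.64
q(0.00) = -1.00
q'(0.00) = -2.00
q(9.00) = 143.00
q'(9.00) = 34.00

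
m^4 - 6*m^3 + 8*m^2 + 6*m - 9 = (m - 3)^2*(m - 1)*(m + 1)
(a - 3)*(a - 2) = a^2 - 5*a + 6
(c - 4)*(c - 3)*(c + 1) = c^3 - 6*c^2 + 5*c + 12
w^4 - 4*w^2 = w^2*(w - 2)*(w + 2)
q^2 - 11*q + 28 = (q - 7)*(q - 4)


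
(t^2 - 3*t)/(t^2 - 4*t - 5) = t*(3 - t)/(-t^2 + 4*t + 5)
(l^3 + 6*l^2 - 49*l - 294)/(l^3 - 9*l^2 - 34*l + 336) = (l + 7)/(l - 8)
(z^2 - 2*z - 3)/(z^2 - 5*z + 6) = (z + 1)/(z - 2)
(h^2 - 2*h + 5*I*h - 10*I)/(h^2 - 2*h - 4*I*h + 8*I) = (h + 5*I)/(h - 4*I)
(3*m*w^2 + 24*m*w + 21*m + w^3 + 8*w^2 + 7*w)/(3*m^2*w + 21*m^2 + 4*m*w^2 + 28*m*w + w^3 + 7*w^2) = (w + 1)/(m + w)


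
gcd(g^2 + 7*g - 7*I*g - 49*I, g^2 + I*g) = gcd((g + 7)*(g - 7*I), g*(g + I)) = 1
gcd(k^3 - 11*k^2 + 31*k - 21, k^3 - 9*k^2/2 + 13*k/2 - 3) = k - 1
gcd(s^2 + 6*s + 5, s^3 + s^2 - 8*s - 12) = 1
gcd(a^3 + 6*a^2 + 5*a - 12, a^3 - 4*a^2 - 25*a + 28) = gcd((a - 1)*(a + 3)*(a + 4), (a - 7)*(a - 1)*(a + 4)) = a^2 + 3*a - 4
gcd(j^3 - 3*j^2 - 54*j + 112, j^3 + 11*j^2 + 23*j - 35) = j + 7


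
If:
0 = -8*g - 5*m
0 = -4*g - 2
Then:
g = -1/2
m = 4/5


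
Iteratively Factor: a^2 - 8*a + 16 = (a - 4)*(a - 4)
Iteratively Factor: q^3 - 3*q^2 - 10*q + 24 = (q + 3)*(q^2 - 6*q + 8) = (q - 4)*(q + 3)*(q - 2)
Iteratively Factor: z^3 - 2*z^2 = (z)*(z^2 - 2*z) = z^2*(z - 2)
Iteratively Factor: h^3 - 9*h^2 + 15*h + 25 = (h - 5)*(h^2 - 4*h - 5) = (h - 5)^2*(h + 1)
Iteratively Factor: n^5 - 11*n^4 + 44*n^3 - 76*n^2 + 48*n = (n - 4)*(n^4 - 7*n^3 + 16*n^2 - 12*n) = (n - 4)*(n - 3)*(n^3 - 4*n^2 + 4*n) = n*(n - 4)*(n - 3)*(n^2 - 4*n + 4) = n*(n - 4)*(n - 3)*(n - 2)*(n - 2)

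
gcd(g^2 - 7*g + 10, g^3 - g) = 1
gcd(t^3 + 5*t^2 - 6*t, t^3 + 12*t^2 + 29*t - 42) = t^2 + 5*t - 6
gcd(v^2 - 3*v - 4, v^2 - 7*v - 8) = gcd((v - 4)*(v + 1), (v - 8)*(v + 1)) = v + 1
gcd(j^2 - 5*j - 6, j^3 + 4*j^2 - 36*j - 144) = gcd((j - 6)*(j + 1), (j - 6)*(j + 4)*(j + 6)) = j - 6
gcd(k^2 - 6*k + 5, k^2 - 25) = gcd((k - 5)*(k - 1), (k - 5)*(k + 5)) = k - 5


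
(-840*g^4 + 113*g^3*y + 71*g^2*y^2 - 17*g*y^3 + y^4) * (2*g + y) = -1680*g^5 - 614*g^4*y + 255*g^3*y^2 + 37*g^2*y^3 - 15*g*y^4 + y^5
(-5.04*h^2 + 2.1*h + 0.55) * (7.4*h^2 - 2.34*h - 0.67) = -37.296*h^4 + 27.3336*h^3 + 2.5328*h^2 - 2.694*h - 0.3685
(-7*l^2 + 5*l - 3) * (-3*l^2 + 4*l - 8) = 21*l^4 - 43*l^3 + 85*l^2 - 52*l + 24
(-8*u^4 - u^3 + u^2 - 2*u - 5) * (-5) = 40*u^4 + 5*u^3 - 5*u^2 + 10*u + 25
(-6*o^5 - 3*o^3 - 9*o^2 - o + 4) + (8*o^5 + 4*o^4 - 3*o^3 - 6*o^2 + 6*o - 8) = 2*o^5 + 4*o^4 - 6*o^3 - 15*o^2 + 5*o - 4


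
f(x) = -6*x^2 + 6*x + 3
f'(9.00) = -102.00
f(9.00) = -429.00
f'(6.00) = -66.00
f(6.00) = -177.00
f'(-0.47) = 11.64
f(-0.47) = -1.15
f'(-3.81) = 51.72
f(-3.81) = -106.96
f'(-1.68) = 26.16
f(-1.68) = -24.01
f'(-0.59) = 13.08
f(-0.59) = -2.63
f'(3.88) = -40.56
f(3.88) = -64.05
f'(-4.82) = 63.84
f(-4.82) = -165.31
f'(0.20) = 3.60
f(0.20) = 3.96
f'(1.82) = -15.84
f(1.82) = -5.95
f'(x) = 6 - 12*x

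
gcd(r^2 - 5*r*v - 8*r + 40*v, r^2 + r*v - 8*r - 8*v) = r - 8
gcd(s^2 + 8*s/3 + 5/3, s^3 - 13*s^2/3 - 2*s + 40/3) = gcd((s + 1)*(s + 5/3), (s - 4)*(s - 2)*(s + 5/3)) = s + 5/3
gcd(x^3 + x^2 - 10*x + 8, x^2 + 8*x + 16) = x + 4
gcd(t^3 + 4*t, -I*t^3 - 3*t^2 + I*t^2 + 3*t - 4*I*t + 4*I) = 1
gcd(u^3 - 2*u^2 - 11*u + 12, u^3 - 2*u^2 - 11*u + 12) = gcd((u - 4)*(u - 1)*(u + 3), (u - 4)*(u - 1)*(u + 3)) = u^3 - 2*u^2 - 11*u + 12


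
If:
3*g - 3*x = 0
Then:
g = x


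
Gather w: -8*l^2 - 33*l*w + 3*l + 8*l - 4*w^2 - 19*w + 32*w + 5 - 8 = -8*l^2 + 11*l - 4*w^2 + w*(13 - 33*l) - 3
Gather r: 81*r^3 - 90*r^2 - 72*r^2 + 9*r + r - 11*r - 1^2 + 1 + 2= 81*r^3 - 162*r^2 - r + 2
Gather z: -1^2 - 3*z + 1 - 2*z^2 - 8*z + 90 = -2*z^2 - 11*z + 90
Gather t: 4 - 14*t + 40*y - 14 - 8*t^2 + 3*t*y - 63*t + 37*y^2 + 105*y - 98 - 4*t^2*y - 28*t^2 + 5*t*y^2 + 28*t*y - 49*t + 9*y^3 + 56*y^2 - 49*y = t^2*(-4*y - 36) + t*(5*y^2 + 31*y - 126) + 9*y^3 + 93*y^2 + 96*y - 108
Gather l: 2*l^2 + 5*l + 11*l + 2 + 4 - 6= 2*l^2 + 16*l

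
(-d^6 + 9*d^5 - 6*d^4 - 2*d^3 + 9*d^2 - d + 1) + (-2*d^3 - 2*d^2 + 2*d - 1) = -d^6 + 9*d^5 - 6*d^4 - 4*d^3 + 7*d^2 + d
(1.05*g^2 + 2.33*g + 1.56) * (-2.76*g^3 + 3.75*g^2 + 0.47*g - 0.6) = -2.898*g^5 - 2.4933*g^4 + 4.9254*g^3 + 6.3151*g^2 - 0.6648*g - 0.936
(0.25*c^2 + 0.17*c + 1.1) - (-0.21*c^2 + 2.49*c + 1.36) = 0.46*c^2 - 2.32*c - 0.26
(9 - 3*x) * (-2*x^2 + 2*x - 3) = 6*x^3 - 24*x^2 + 27*x - 27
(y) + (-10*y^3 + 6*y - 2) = -10*y^3 + 7*y - 2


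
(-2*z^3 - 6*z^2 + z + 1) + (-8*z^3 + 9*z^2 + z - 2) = -10*z^3 + 3*z^2 + 2*z - 1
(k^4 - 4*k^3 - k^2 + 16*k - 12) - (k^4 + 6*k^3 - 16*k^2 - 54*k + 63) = -10*k^3 + 15*k^2 + 70*k - 75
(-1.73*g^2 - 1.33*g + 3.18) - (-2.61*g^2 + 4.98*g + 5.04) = 0.88*g^2 - 6.31*g - 1.86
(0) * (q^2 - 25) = 0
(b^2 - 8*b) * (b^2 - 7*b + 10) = b^4 - 15*b^3 + 66*b^2 - 80*b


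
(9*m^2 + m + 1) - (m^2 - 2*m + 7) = 8*m^2 + 3*m - 6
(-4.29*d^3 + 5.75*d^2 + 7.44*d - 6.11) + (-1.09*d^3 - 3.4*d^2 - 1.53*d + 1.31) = -5.38*d^3 + 2.35*d^2 + 5.91*d - 4.8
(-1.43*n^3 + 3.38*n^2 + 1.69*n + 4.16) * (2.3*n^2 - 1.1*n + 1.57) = -3.289*n^5 + 9.347*n^4 - 2.0761*n^3 + 13.0156*n^2 - 1.9227*n + 6.5312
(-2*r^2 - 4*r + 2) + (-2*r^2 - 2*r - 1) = -4*r^2 - 6*r + 1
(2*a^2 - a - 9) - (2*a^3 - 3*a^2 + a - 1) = -2*a^3 + 5*a^2 - 2*a - 8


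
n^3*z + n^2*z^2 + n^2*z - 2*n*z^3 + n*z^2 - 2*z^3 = (n - z)*(n + 2*z)*(n*z + z)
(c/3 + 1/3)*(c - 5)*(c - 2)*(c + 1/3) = c^4/3 - 17*c^3/9 + c^2/3 + 11*c/3 + 10/9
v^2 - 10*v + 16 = (v - 8)*(v - 2)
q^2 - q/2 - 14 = (q - 4)*(q + 7/2)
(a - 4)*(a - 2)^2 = a^3 - 8*a^2 + 20*a - 16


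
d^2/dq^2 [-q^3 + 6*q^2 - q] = 12 - 6*q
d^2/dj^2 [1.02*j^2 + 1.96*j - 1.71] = 2.04000000000000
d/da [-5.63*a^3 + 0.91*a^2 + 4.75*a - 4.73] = -16.89*a^2 + 1.82*a + 4.75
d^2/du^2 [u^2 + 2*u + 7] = 2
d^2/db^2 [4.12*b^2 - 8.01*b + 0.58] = 8.24000000000000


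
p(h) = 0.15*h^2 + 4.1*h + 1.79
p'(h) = 0.3*h + 4.1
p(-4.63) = -13.98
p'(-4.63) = 2.71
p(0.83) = 5.30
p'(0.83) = 4.35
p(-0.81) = -1.43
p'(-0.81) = 3.86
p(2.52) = 13.07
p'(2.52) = 4.86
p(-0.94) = -1.93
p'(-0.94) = 3.82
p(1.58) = 8.64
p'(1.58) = 4.57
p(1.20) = 6.93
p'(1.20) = 4.46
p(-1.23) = -3.03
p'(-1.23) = 3.73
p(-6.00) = -17.41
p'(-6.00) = 2.30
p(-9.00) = -22.96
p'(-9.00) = 1.40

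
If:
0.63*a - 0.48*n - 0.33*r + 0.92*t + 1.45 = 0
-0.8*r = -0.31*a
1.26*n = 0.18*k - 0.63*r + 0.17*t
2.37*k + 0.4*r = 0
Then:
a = -1.42632481777186*t - 2.41824001676799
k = 0.0932828467319149*t + 0.158154937805502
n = 0.424597189325635*t + 0.491127565792442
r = -0.552700866886596*t - 0.937068006497597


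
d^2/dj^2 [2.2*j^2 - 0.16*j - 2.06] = 4.40000000000000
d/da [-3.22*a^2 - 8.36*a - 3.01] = -6.44*a - 8.36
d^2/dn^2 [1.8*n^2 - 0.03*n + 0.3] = 3.60000000000000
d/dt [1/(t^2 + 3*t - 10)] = (-2*t - 3)/(t^2 + 3*t - 10)^2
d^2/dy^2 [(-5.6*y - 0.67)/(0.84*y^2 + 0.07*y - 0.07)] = (-(1.68*y + 0.07)*(3.36*y + 0.14)*(5.6*y + 0.67) + (28.224*y + 1.9096)*(0.84*y^2 + 0.07*y - 0.07))/(0.84*y^2 + 0.07*y - 0.07)^3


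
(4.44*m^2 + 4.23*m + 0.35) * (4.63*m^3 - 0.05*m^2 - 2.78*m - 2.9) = 20.5572*m^5 + 19.3629*m^4 - 10.9342*m^3 - 24.6529*m^2 - 13.24*m - 1.015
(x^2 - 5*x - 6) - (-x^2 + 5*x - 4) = 2*x^2 - 10*x - 2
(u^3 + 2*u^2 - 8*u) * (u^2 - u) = u^5 + u^4 - 10*u^3 + 8*u^2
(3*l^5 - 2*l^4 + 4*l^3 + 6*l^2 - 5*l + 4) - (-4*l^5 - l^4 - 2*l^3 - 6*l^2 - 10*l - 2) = 7*l^5 - l^4 + 6*l^3 + 12*l^2 + 5*l + 6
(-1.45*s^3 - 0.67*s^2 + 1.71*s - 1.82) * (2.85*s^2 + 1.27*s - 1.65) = -4.1325*s^5 - 3.751*s^4 + 6.4151*s^3 - 1.9098*s^2 - 5.1329*s + 3.003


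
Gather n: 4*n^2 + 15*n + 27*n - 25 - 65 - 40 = 4*n^2 + 42*n - 130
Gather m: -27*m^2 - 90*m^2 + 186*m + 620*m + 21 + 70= -117*m^2 + 806*m + 91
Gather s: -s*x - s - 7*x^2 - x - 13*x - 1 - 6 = s*(-x - 1) - 7*x^2 - 14*x - 7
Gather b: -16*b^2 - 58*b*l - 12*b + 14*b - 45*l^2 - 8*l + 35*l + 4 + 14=-16*b^2 + b*(2 - 58*l) - 45*l^2 + 27*l + 18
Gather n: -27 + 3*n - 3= 3*n - 30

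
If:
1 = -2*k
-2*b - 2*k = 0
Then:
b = 1/2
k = -1/2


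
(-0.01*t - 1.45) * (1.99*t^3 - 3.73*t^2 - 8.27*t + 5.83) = -0.0199*t^4 - 2.8482*t^3 + 5.4912*t^2 + 11.9332*t - 8.4535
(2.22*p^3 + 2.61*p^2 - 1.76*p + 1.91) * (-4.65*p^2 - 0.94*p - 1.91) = -10.323*p^5 - 14.2233*p^4 + 1.4904*p^3 - 12.2122*p^2 + 1.5662*p - 3.6481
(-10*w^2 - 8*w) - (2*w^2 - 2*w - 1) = -12*w^2 - 6*w + 1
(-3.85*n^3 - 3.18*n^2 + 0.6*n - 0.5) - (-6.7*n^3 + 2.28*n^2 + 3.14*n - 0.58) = 2.85*n^3 - 5.46*n^2 - 2.54*n + 0.08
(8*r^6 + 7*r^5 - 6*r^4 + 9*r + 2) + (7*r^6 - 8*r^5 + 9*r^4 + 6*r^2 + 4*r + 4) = 15*r^6 - r^5 + 3*r^4 + 6*r^2 + 13*r + 6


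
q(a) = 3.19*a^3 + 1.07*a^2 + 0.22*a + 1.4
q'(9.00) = 794.65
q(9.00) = 2415.56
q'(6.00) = 357.58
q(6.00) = 730.28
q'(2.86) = 84.62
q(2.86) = 85.41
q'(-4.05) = 148.52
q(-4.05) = -193.85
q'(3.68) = 137.70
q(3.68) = 175.68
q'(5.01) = 251.15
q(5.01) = 430.51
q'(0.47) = 3.34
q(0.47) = 2.07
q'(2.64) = 72.57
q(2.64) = 68.13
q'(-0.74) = 3.88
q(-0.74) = 0.53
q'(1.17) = 15.82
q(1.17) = 8.23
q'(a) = 9.57*a^2 + 2.14*a + 0.22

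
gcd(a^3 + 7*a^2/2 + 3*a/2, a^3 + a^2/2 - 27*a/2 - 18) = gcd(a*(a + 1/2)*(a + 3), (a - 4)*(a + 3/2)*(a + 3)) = a + 3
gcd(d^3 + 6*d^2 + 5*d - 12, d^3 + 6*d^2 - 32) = d + 4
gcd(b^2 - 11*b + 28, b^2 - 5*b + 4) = b - 4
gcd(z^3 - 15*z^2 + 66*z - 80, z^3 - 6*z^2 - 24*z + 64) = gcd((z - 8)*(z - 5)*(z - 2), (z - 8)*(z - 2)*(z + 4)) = z^2 - 10*z + 16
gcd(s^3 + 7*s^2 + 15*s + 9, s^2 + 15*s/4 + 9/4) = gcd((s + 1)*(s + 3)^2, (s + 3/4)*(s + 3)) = s + 3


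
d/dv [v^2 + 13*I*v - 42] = 2*v + 13*I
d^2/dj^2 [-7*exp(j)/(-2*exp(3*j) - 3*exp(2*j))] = 7*(16*exp(2*j) + 18*exp(j) + 9)*exp(-j)/(8*exp(3*j) + 36*exp(2*j) + 54*exp(j) + 27)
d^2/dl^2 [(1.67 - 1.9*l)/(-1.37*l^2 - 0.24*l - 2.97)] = ((3.6638 - 15.618*l)*(1.37*l^2 + 0.24*l + 2.97) + (1.9*l - 1.67)*(2.74*l + 0.24)*(5.48*l + 0.48))/(1.37*l^2 + 0.24*l + 2.97)^3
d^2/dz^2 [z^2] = 2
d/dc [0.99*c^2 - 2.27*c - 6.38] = 1.98*c - 2.27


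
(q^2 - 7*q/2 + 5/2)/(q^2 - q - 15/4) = 2*(q - 1)/(2*q + 3)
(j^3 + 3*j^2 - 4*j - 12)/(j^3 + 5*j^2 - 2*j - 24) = (j + 2)/(j + 4)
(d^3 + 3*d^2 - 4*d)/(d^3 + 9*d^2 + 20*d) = (d - 1)/(d + 5)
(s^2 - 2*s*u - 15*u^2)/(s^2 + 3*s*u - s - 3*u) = (s - 5*u)/(s - 1)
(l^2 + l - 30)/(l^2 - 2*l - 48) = (l - 5)/(l - 8)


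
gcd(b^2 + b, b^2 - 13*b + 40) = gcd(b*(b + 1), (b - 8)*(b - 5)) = 1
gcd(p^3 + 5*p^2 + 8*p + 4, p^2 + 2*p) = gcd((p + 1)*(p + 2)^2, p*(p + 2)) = p + 2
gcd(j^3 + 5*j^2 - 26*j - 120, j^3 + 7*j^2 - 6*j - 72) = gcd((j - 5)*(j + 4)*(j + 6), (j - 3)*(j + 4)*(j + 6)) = j^2 + 10*j + 24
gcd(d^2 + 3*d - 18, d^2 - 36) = d + 6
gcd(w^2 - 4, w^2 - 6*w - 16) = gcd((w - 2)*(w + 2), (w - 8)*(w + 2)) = w + 2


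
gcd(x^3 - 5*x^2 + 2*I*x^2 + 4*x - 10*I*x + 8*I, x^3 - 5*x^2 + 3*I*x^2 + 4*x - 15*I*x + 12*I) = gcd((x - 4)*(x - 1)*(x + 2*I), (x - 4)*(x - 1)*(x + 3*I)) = x^2 - 5*x + 4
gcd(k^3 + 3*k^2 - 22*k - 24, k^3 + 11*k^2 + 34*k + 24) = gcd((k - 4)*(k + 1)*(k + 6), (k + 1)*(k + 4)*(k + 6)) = k^2 + 7*k + 6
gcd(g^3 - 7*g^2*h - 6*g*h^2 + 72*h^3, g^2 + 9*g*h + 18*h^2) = g + 3*h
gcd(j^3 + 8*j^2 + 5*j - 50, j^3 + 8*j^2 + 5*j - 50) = j^3 + 8*j^2 + 5*j - 50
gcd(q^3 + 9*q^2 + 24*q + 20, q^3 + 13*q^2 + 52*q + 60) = q^2 + 7*q + 10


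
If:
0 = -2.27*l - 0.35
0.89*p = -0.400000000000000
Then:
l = -0.15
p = -0.45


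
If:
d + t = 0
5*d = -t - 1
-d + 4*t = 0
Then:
No Solution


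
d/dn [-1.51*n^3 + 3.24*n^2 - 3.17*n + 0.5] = -4.53*n^2 + 6.48*n - 3.17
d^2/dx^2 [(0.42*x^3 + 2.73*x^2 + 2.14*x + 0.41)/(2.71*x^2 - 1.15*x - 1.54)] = (2.8421709430404e-14*x^4 + 53.065394*x^3 + 90.889698*x^2 + 51.896298*x + 9.875694)/(19.902511*x^6 - 25.337145*x^5 - 23.177817*x^4 + 27.275585*x^3 + 13.171158*x^2 - 8.18202*x - 3.652264)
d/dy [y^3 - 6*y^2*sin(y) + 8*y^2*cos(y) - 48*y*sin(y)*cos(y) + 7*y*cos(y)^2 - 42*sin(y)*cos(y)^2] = -8*y^2*sin(y) - 6*y^2*cos(y) + 3*y^2 - 12*y*sin(y) - 7*y*sin(2*y) + 16*y*cos(y) - 48*y*cos(2*y) - 24*sin(2*y) - 21*cos(y)/2 + 7*cos(2*y)/2 - 63*cos(3*y)/2 + 7/2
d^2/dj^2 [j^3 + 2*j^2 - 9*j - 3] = 6*j + 4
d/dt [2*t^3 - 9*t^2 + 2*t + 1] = 6*t^2 - 18*t + 2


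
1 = 1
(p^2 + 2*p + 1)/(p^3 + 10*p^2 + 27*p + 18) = (p + 1)/(p^2 + 9*p + 18)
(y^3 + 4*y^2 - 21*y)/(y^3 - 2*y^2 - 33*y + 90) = y*(y + 7)/(y^2 + y - 30)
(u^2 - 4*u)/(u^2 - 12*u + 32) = u/(u - 8)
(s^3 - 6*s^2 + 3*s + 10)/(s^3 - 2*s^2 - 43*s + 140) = (s^2 - s - 2)/(s^2 + 3*s - 28)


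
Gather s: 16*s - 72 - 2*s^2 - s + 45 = -2*s^2 + 15*s - 27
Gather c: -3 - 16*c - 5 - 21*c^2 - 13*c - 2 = -21*c^2 - 29*c - 10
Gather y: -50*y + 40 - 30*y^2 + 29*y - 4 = -30*y^2 - 21*y + 36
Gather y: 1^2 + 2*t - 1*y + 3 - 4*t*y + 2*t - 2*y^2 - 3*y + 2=4*t - 2*y^2 + y*(-4*t - 4) + 6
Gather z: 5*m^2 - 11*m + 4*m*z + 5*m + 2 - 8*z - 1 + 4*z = 5*m^2 - 6*m + z*(4*m - 4) + 1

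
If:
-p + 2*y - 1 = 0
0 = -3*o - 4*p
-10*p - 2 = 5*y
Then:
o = 12/25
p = -9/25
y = 8/25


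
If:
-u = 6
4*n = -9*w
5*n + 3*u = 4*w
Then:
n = 162/61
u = -6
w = -72/61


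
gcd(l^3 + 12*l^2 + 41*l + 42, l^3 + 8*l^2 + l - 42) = l^2 + 10*l + 21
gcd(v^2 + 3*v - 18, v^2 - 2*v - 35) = 1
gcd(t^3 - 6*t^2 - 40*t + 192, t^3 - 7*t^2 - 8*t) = t - 8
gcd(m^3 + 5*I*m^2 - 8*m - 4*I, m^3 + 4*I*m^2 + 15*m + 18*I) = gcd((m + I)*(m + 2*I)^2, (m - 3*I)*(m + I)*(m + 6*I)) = m + I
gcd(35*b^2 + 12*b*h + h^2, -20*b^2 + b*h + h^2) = 5*b + h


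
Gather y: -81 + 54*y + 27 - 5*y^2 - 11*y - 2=-5*y^2 + 43*y - 56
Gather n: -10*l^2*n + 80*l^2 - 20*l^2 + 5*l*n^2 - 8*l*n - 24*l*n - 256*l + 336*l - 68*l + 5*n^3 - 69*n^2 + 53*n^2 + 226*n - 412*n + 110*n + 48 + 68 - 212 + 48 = 60*l^2 + 12*l + 5*n^3 + n^2*(5*l - 16) + n*(-10*l^2 - 32*l - 76) - 48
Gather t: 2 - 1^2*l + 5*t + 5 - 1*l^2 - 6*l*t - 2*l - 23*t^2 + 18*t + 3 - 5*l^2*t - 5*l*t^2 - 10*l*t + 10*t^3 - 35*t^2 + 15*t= -l^2 - 3*l + 10*t^3 + t^2*(-5*l - 58) + t*(-5*l^2 - 16*l + 38) + 10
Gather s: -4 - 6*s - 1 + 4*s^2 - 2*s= 4*s^2 - 8*s - 5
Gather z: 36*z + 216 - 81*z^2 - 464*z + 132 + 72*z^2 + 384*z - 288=-9*z^2 - 44*z + 60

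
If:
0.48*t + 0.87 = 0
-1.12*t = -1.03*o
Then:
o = -1.97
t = -1.81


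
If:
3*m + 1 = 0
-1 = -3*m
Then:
No Solution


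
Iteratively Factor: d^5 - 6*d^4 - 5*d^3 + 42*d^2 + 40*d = (d + 2)*(d^4 - 8*d^3 + 11*d^2 + 20*d) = (d - 4)*(d + 2)*(d^3 - 4*d^2 - 5*d) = (d - 4)*(d + 1)*(d + 2)*(d^2 - 5*d) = (d - 5)*(d - 4)*(d + 1)*(d + 2)*(d)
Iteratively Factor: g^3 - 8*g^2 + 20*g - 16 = (g - 4)*(g^2 - 4*g + 4) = (g - 4)*(g - 2)*(g - 2)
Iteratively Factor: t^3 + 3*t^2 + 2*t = (t + 1)*(t^2 + 2*t) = (t + 1)*(t + 2)*(t)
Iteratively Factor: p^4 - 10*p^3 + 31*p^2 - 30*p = (p - 5)*(p^3 - 5*p^2 + 6*p) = (p - 5)*(p - 2)*(p^2 - 3*p) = p*(p - 5)*(p - 2)*(p - 3)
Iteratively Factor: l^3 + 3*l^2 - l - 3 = (l - 1)*(l^2 + 4*l + 3) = (l - 1)*(l + 3)*(l + 1)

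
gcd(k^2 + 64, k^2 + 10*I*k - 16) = k + 8*I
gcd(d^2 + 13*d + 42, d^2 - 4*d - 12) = 1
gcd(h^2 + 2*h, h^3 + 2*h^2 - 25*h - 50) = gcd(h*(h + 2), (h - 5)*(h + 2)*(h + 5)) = h + 2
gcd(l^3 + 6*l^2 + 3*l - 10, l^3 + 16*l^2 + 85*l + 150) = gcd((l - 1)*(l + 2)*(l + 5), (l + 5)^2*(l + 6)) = l + 5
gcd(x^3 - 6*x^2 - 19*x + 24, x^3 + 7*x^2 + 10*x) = 1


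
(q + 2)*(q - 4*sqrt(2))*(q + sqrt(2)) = q^3 - 3*sqrt(2)*q^2 + 2*q^2 - 6*sqrt(2)*q - 8*q - 16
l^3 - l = l*(l - 1)*(l + 1)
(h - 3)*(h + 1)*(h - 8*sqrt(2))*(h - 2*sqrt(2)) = h^4 - 10*sqrt(2)*h^3 - 2*h^3 + 20*sqrt(2)*h^2 + 29*h^2 - 64*h + 30*sqrt(2)*h - 96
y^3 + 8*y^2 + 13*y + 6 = (y + 1)^2*(y + 6)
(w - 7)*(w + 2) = w^2 - 5*w - 14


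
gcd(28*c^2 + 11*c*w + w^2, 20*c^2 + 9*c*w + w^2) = 4*c + w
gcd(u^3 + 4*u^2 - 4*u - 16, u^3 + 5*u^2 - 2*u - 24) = u^2 + 2*u - 8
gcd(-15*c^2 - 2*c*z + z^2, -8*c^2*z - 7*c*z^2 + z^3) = 1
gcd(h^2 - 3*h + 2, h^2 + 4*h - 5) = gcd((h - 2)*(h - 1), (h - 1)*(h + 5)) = h - 1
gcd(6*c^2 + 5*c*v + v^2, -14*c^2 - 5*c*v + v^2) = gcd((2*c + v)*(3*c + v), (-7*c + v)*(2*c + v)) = 2*c + v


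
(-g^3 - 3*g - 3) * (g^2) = -g^5 - 3*g^3 - 3*g^2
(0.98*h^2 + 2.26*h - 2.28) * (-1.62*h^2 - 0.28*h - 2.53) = -1.5876*h^4 - 3.9356*h^3 + 0.5814*h^2 - 5.0794*h + 5.7684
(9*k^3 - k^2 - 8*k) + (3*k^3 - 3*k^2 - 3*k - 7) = 12*k^3 - 4*k^2 - 11*k - 7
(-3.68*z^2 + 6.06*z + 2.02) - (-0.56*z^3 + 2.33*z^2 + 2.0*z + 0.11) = 0.56*z^3 - 6.01*z^2 + 4.06*z + 1.91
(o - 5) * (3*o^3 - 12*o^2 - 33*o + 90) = 3*o^4 - 27*o^3 + 27*o^2 + 255*o - 450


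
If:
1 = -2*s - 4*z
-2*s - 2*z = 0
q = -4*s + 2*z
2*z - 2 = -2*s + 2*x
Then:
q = -3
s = 1/2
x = -1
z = -1/2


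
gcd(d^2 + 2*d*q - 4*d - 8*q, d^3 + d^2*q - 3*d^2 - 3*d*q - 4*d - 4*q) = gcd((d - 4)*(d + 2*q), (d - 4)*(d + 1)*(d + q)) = d - 4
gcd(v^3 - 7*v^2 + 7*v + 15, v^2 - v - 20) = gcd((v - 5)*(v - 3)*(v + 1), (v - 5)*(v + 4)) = v - 5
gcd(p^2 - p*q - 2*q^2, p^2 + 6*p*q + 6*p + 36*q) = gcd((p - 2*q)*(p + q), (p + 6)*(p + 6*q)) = 1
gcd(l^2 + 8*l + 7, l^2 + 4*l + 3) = l + 1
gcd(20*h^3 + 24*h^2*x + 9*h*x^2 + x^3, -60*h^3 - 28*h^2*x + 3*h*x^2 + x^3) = 2*h + x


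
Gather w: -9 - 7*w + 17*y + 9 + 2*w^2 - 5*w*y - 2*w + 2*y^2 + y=2*w^2 + w*(-5*y - 9) + 2*y^2 + 18*y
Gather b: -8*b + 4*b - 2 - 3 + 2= -4*b - 3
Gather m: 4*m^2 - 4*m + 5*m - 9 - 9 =4*m^2 + m - 18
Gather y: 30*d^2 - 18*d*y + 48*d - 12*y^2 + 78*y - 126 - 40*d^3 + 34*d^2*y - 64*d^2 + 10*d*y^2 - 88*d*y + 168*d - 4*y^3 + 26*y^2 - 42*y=-40*d^3 - 34*d^2 + 216*d - 4*y^3 + y^2*(10*d + 14) + y*(34*d^2 - 106*d + 36) - 126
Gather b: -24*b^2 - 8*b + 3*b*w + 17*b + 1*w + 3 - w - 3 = -24*b^2 + b*(3*w + 9)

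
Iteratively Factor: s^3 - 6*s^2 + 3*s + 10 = (s - 5)*(s^2 - s - 2) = (s - 5)*(s - 2)*(s + 1)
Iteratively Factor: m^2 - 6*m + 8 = (m - 4)*(m - 2)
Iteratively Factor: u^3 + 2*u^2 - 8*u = (u)*(u^2 + 2*u - 8) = u*(u + 4)*(u - 2)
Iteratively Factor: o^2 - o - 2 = (o - 2)*(o + 1)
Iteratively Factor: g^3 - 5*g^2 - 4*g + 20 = (g - 5)*(g^2 - 4) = (g - 5)*(g - 2)*(g + 2)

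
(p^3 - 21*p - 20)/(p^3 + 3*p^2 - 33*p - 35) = (p + 4)/(p + 7)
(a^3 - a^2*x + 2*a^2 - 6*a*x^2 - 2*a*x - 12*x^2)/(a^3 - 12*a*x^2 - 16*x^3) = (-a^2 + 3*a*x - 2*a + 6*x)/(-a^2 + 2*a*x + 8*x^2)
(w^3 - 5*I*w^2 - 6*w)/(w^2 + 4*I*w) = (w^2 - 5*I*w - 6)/(w + 4*I)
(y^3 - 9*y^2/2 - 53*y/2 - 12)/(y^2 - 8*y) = y + 7/2 + 3/(2*y)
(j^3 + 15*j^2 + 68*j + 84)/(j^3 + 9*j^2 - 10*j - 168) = (j + 2)/(j - 4)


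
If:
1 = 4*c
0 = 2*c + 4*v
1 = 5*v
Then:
No Solution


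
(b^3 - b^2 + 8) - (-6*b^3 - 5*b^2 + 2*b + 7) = 7*b^3 + 4*b^2 - 2*b + 1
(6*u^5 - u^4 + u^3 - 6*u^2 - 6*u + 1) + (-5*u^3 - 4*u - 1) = 6*u^5 - u^4 - 4*u^3 - 6*u^2 - 10*u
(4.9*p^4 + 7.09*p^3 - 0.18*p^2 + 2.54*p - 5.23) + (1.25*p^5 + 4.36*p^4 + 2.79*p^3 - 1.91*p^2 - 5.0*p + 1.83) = 1.25*p^5 + 9.26*p^4 + 9.88*p^3 - 2.09*p^2 - 2.46*p - 3.4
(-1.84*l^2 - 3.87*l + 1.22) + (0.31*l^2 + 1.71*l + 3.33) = -1.53*l^2 - 2.16*l + 4.55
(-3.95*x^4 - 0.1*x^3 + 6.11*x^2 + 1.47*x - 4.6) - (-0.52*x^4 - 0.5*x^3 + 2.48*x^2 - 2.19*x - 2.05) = -3.43*x^4 + 0.4*x^3 + 3.63*x^2 + 3.66*x - 2.55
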